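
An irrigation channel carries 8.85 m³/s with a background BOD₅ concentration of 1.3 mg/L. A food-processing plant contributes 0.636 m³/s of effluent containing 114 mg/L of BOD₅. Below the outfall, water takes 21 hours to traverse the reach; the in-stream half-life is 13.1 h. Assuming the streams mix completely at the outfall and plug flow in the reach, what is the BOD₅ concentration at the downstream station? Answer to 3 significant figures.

Mass balance: C = (8.850·1.300 + 0.6360·114.0) / 9.486 = 84.01/9.486 = 8.856 mg/L.
Half-life 13.1 h → k = ln 2 / 13.1 = 0.05291 h⁻¹ = 1.270 d⁻¹.
First-order decay: C = 8.856·exp(−k·t) = 8.856·0.3292 = 2.915 mg/L.

2.92 mg/L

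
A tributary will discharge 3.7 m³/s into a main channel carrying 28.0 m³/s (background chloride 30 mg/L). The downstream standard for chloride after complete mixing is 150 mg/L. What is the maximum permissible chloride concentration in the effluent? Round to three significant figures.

At the limit, (Qr·Cr + Qe·Cₑ)/(Qr + Qe) = 150:
Cₑ = (31.70·150 − 28.00·30.00) / 3.700 = 1058 mg/L.

1060 mg/L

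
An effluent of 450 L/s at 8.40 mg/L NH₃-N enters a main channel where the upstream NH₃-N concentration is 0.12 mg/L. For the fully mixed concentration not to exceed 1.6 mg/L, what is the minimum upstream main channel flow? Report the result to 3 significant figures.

2070 L/s

Set C_mix = 1.6: (Q·0.1200 + 450.0·8.400) / (Q + 450.0) = 1.6
→ Q = 450.0·(8.400 − 1.6)/(1.6 − 0.1200) = 2068 L/s.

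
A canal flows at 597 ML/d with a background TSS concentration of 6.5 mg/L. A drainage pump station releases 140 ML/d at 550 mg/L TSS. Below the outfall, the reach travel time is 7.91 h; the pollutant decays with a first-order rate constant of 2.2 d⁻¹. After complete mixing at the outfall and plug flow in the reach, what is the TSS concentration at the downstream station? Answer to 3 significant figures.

Mixed concentration C = ΣQC/ΣQ = (597.0·6.500 + 140.0·550.0) / 737.0 = 80880/737.0 = 109.7 mg/L.
Applying C = C₀e^(−kt): 109.7 × 0.4843 = 53.15 mg/L.

53.1 mg/L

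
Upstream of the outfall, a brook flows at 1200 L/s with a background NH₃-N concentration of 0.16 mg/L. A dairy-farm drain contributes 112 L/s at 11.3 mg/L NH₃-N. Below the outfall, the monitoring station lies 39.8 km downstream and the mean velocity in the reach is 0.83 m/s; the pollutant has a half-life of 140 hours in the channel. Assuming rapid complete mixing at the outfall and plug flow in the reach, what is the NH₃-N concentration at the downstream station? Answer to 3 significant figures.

1.04 mg/L

Mixed concentration C = ΣQC/ΣQ = (1200·0.1600 + 112.0·11.30) / 1312 = 1458/1312 = 1.111 mg/L.
Travel time t = 39.8·1000 / 0.83 = 47950 s = 13.32 h.
Half-life 140 h → k = ln 2 / 140 = 0.004951 h⁻¹ = 0.1188 d⁻¹.
After decay, C = 1.111 × e^(−kt) = 1.111 × 0.9362 = 1.040 mg/L.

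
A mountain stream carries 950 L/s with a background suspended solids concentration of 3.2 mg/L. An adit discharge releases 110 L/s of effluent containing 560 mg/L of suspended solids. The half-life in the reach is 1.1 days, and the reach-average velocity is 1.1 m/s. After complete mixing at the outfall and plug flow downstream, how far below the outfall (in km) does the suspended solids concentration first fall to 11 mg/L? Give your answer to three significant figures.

After mixing, C = (950.0·3.200 + 110.0·560.0) / 1060 = 64640/1060 = 60.98 mg/L.
Half-life 1.1 d → k = ln 2 / 1.1 = 0.6301 d⁻¹.
Set 60.98·exp(−k·t) = 11 → t = ln(60.98/11)/k = 234800 s = 65.23 h.
Distance = v·t = 1.1·234800 = 258300 m = 258.3 km.

258 km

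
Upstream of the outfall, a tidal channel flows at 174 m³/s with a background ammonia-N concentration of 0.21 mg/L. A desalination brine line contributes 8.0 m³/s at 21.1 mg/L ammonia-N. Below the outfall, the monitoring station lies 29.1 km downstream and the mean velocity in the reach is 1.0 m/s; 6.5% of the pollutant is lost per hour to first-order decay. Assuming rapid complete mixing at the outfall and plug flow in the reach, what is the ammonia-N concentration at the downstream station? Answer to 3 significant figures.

Flow-weighted average: C = (174.0·0.2100 + 8.000·21.10) / 182.0 = 205.3/182.0 = 1.128 mg/L.
Travel time t = 29.1·1000 / 1.0 = 29100 s = 8.083 h.
6.5%/h lost → k = −ln(1 − 0.065) = 0.06721 h⁻¹.
After decay, C = 1.128 × e^(−kt) = 1.128 × 0.5808 = 0.6553 mg/L.

0.655 mg/L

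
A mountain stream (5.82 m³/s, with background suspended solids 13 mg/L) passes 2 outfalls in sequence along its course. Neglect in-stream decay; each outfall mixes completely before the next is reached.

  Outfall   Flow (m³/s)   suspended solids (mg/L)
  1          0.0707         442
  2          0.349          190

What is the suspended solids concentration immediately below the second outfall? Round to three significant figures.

Below outfall 1: Q → 5.891 m³/s, C = (5.820·13.00 + 0.07070·442.0)/5.891 = 18.15 mg/L.
Below outfall 2: Q → 6.240 m³/s, C = (5.891·18.15 + 0.3490·190.0)/6.240 = 27.76 mg/L.

27.8 mg/L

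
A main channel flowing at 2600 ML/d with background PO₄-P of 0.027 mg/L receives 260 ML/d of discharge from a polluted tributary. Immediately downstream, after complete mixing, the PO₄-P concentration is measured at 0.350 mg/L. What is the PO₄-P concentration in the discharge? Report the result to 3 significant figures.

Mass balance: 2600·0.02700 + 260.0·Cₑ = 2860·0.3500
→ Cₑ = (2860·0.3500 − 2600·0.02700) / 260.0 = 3.580 mg/L.

3.58 mg/L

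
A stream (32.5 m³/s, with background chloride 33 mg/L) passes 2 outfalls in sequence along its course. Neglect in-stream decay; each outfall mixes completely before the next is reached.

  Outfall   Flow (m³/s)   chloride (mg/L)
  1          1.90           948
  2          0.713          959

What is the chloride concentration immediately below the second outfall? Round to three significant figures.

101 mg/L

After outfall 1: Q = 32.50 + 1.900 = 34.40 m³/s; C = (32.50·33.00 + 1.900·948.0)/34.40 = 83.54 mg/L.
After outfall 2: Q = 34.40 + 0.7130 = 35.11 m³/s; C = (34.40·83.54 + 0.7130·959.0)/35.11 = 101.3 mg/L.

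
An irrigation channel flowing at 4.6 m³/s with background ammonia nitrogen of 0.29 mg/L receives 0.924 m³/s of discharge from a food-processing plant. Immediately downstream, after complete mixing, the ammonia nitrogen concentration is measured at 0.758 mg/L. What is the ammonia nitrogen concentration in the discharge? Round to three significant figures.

3.09 mg/L

Mass balance: 4.600·0.2900 + 0.9240·Cₑ = 5.524·0.7580
→ Cₑ = (5.524·0.7580 − 4.600·0.2900) / 0.9240 = 3.088 mg/L.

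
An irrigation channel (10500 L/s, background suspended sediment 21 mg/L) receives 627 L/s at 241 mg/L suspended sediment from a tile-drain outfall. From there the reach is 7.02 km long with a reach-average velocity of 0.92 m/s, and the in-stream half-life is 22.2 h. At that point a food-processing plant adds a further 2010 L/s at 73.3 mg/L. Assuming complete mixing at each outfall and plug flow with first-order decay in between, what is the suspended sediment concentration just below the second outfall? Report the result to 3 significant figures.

37.7 mg/L

Conservation of mass: C = (10500·21.00 + 627.0·241.0) / 11130 = 371600/11130 = 33.40 mg/L; combined flow 11130 L/s.
Travel time t = 7.02·1000 / 0.92 = 7630 s = 2.120 h.
Half-life 22.2 h → k = ln 2 / 22.2 = 0.03122 h⁻¹ = 0.7493 d⁻¹.
After decay, C = 33.40 × e^(−kt) = 33.40 × 0.9360 = 31.26 mg/L.
At the second outfall, C = (11130·31.26 + 2010·73.30) / (11130 + 2010) = 37.69 mg/L.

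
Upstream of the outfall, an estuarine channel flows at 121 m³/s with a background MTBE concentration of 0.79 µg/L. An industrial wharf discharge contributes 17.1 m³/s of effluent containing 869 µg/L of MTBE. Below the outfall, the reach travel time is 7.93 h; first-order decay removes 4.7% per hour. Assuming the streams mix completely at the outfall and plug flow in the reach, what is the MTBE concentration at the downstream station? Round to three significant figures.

Flow-weighted average: C = (121.0·0.7900 + 17.10·869.0) / 138.1 = 14960/138.1 = 108.3 µg/L.
4.7%/h lost → k = −ln(1 − 0.047) = 0.04814 h⁻¹.
Applying C = C₀e^(−kt): 108.3 × 0.6827 = 73.93 µg/L.

73.9 µg/L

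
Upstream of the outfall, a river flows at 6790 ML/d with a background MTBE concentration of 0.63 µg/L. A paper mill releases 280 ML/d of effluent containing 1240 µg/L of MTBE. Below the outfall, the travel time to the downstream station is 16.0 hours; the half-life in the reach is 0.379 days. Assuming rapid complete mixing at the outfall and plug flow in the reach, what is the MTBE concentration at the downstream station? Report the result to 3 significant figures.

14.7 µg/L

After mixing, C = (6790·0.6300 + 280.0·1240) / 7070 = 351500/7070 = 49.71 µg/L.
Half-life 0.379 d → k = ln 2 / 0.379 = 1.829 d⁻¹.
Decay over the reach: 49.71·exp(−kt) = 49.71·0.2954 = 14.69 µg/L.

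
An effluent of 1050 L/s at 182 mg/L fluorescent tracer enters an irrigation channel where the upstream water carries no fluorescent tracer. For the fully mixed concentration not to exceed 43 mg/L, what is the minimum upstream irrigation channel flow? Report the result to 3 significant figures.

3390 L/s

Set C_mix = 43: (Q·0 + 1050·182.0) / (Q + 1050) = 43
→ Q = 1050·(182.0 − 43)/(43 − 0) = 3394 L/s.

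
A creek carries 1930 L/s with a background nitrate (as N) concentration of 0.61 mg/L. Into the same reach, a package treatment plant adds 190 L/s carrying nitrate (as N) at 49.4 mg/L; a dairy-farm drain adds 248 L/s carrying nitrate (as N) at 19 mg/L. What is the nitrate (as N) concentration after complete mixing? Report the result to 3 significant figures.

Mass balance: C = (1930·0.6100 + 190.0·49.40 + 248.0·19.00) / 2368 = 15280/2368 = 6.451 mg/L.

6.45 mg/L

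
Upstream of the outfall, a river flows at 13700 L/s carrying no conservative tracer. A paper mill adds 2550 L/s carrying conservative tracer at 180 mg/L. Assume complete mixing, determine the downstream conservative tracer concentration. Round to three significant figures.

28.2 mg/L

Conservation of mass: C = (13700·0 + 2550·180.0) / 16250 = 459000/16250 = 28.25 mg/L.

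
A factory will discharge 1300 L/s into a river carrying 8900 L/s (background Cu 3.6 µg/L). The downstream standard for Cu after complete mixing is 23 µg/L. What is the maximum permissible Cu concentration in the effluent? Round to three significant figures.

156 µg/L

At the limit, (Qr·Cr + Qe·Cₑ)/(Qr + Qe) = 23:
Cₑ = (10200·23 − 8900·3.600) / 1300 = 155.8 µg/L.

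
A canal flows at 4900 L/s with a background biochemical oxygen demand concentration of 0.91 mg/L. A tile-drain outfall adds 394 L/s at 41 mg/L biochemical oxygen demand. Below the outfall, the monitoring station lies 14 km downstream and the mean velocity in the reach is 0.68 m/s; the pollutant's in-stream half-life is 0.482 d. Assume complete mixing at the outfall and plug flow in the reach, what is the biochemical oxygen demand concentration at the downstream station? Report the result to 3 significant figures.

2.76 mg/L

After mixing, C = (4900·0.9100 + 394.0·41.00) / 5294 = 20610/5294 = 3.894 mg/L.
Travel time t = 14·1000 / 0.68 = 20590 s = 5.719 h.
Half-life 0.482 d → k = ln 2 / 0.482 = 1.438 d⁻¹.
First-order decay: C = 3.894·exp(−k·t) = 3.894·0.7099 = 2.764 mg/L.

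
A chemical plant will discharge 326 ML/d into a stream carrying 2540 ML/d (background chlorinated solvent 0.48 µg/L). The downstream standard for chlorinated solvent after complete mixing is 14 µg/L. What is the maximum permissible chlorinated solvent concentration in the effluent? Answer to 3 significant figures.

At the limit, (Qr·Cr + Qe·Cₑ)/(Qr + Qe) = 14:
Cₑ = (2866·14 − 2540·0.4800) / 326.0 = 119.3 µg/L.

119 µg/L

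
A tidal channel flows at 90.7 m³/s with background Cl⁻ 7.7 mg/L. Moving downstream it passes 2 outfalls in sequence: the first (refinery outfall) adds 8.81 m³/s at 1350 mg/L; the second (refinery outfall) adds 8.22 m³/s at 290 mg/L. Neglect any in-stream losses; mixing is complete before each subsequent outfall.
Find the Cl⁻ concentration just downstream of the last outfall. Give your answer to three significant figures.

139 mg/L

Outfall 1: combined Q = 99.51 m³/s; C = (90.70·7.700 + 8.810·1350)/99.51 = 126.5 mg/L.
Outfall 2: combined Q = 107.7 m³/s; C = (99.51·126.5 + 8.220·290.0)/107.7 = 139.0 mg/L.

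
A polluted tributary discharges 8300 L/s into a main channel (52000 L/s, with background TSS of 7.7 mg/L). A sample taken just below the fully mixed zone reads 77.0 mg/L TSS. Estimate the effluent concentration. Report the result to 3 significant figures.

511 mg/L

Mass balance: 52000·7.700 + 8300·Cₑ = 60300·77.00
→ Cₑ = (60300·77.00 − 52000·7.700) / 8300 = 511.2 mg/L.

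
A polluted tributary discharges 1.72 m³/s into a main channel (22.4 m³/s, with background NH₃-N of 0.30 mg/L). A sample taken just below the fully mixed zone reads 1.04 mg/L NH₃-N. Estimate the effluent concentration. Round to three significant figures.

Mass balance: 22.40·0.3000 + 1.720·Cₑ = 24.12·1.040
→ Cₑ = (24.12·1.040 − 22.40·0.3000) / 1.720 = 10.68 mg/L.

10.7 mg/L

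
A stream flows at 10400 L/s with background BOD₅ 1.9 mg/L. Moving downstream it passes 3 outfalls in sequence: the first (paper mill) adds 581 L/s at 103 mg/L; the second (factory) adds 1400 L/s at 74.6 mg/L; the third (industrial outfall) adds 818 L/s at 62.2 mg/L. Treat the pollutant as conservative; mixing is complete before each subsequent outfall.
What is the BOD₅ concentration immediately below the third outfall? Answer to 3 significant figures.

After outfall 1: Q = 10400 + 581.0 = 10980 L/s; C = (10400·1.900 + 581.0·103.0)/10980 = 7.249 mg/L.
After outfall 2: Q = 10980 + 1400 = 12380 L/s; C = (10980·7.249 + 1400·74.60)/12380 = 14.86 mg/L.
After outfall 3: Q = 12380 + 818.0 = 13200 L/s; C = (12380·14.86 + 818.0·62.20)/13200 = 17.80 mg/L.

17.8 mg/L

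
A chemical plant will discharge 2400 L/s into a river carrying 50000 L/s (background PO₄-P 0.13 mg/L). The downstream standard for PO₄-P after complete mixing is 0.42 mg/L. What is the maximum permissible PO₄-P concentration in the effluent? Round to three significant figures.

At the limit, (Qr·Cr + Qe·Cₑ)/(Qr + Qe) = 0.42:
Cₑ = (52400·0.42 − 50000·0.1300) / 2400 = 6.462 mg/L.

6.46 mg/L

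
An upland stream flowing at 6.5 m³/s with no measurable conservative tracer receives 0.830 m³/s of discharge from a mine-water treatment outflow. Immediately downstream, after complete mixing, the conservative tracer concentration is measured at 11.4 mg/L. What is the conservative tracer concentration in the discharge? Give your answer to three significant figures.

101 mg/L

Mass balance: 6.500·0 + 0.8300·Cₑ = 7.330·11.40
→ Cₑ = (7.330·11.40 − 6.500·0) / 0.8300 = 100.7 mg/L.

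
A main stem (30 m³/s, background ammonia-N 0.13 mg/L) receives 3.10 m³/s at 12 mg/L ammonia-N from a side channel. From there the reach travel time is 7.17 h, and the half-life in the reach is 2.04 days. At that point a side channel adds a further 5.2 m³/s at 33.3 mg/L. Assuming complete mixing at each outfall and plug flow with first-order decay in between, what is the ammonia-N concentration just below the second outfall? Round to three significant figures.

5.49 mg/L

Conservation of mass: C = (30.00·0.1300 + 3.100·12.00) / 33.10 = 41.10/33.10 = 1.242 mg/L; combined flow 33.10 m³/s.
Half-life 2.04 d → k = ln 2 / 2.04 = 0.3398 d⁻¹.
Applying C = C₀e^(−kt): 1.242 × 0.9035 = 1.122 mg/L.
At the second outfall, C = (33.10·1.122 + 5.200·33.30) / (33.10 + 5.200) = 5.491 mg/L.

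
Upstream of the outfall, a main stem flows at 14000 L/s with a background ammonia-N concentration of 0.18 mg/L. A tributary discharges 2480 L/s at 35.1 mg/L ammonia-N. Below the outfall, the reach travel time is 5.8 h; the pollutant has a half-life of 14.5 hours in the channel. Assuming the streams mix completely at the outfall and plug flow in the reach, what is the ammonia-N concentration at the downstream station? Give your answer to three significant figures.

Conservation of mass: C = (14000·0.1800 + 2480·35.10) / 16480 = 89570/16480 = 5.435 mg/L.
Half-life 14.5 h → k = ln 2 / 14.5 = 0.04780 h⁻¹ = 1.147 d⁻¹.
First-order decay: C = 5.435·exp(−k·t) = 5.435·0.7579 = 4.119 mg/L.

4.12 mg/L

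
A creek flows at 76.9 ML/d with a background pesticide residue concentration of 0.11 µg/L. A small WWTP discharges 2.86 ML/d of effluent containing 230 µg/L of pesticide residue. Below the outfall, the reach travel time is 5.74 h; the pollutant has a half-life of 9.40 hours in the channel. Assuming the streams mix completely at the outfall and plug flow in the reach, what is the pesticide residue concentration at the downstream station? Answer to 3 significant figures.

Flow-weighted average: C = (76.90·0.1100 + 2.860·230.0) / 79.76 = 666.3/79.76 = 8.353 µg/L.
Half-life 9.40 h → k = ln 2 / 9.40 = 0.07374 h⁻¹ = 1.770 d⁻¹.
After decay, C = 8.353 × e^(−kt) = 8.353 × 0.6549 = 5.471 µg/L.

5.47 µg/L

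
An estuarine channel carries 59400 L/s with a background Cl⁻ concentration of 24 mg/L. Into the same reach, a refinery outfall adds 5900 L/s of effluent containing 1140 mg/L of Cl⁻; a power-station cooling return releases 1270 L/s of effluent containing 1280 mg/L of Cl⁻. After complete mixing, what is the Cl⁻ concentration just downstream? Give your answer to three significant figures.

147 mg/L

After mixing, C = (59400·24.00 + 5900·1140 + 1270·1280) / 66570 = 9777000/66570 = 146.9 mg/L.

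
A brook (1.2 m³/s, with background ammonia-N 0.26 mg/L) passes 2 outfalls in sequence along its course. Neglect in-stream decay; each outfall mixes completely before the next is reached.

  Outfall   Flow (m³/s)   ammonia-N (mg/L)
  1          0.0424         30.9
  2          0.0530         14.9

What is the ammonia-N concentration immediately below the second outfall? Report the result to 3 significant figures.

Outfall 1: combined Q = 1.242 m³/s; C = (1.200·0.2600 + 0.04240·30.90)/1.242 = 1.306 mg/L.
Outfall 2: combined Q = 1.295 m³/s; C = (1.242·1.306 + 0.05300·14.90)/1.295 = 1.862 mg/L.

1.86 mg/L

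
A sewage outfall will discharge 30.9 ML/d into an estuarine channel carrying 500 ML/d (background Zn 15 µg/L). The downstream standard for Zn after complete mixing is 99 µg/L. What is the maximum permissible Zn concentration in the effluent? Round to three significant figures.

1460 µg/L

At the limit, (Qr·Cr + Qe·Cₑ)/(Qr + Qe) = 99:
Cₑ = (530.9·99 − 500.0·15.00) / 30.90 = 1458 µg/L.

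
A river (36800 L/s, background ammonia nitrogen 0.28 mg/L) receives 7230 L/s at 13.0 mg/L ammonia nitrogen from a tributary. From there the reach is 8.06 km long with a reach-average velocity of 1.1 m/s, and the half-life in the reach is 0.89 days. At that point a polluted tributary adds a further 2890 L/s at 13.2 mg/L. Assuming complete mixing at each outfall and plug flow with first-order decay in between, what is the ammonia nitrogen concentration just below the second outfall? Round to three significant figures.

2.89 mg/L

After mixing, C = (36800·0.2800 + 7230·13.00) / 44030 = 104300/44030 = 2.369 mg/L; combined flow 44030 L/s.
Travel time t = 8.06·1000 / 1.1 = 7327 s = 2.035 h.
Half-life 0.89 d → k = ln 2 / 0.89 = 0.7788 d⁻¹.
Decay over the reach: 2.369·exp(−kt) = 2.369·0.9361 = 2.217 mg/L.
At the second outfall, C = (44030·2.217 + 2890·13.20) / (44030 + 2890) = 2.894 mg/L.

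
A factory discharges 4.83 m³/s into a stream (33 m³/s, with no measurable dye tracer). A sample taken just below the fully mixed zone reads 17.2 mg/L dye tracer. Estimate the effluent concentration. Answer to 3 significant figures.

135 mg/L

Mass balance: 33.00·0 + 4.830·Cₑ = 37.83·17.20
→ Cₑ = (37.83·17.20 − 33.00·0) / 4.830 = 134.7 mg/L.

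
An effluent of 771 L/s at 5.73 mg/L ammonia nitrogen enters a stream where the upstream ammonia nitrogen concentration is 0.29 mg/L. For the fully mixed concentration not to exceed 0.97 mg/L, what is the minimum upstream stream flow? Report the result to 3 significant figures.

5400 L/s

Set C_mix = 0.97: (Q·0.2900 + 771.0·5.730) / (Q + 771.0) = 0.97
→ Q = 771.0·(5.730 − 0.97)/(0.97 − 0.2900) = 5397 L/s.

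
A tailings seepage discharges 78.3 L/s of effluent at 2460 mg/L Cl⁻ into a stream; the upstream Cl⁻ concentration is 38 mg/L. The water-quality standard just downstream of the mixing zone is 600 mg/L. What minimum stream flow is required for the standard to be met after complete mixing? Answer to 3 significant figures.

259 L/s

Set C_mix = 600: (Q·38.00 + 78.30·2460) / (Q + 78.30) = 600
→ Q = 78.30·(2460 − 600)/(600 − 38.00) = 259.1 L/s.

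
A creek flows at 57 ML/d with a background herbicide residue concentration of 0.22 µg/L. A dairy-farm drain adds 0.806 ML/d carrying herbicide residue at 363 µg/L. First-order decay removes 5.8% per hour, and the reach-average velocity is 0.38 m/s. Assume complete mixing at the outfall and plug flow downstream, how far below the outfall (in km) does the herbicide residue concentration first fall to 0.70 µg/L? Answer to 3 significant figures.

Conservation of mass: C = (57.00·0.2200 + 0.8060·363.0) / 57.81 = 305.1/57.81 = 5.278 µg/L.
5.8%/h lost → k = −ln(1 − 0.058) = 0.05975 h⁻¹.
Set 5.278·exp(−k·t) = 0.70 → t = ln(5.278/0.70)/k = 121700 s = 33.81 h.
Distance = v·t = 0.38·121700 = 46260 m = 46.26 km.

46.3 km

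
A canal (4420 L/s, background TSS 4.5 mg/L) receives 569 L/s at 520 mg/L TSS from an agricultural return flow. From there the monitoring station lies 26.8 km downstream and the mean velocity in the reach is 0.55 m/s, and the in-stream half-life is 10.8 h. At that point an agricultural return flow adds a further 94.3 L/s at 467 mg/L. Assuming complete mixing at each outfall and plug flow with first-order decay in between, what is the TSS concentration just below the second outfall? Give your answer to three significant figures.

After mixing, C = (4420·4.500 + 569.0·520.0) / 4989 = 315800/4989 = 63.29 mg/L; combined flow 4989 L/s.
Travel time t = 26.8·1000 / 0.55 = 48730 s = 13.54 h.
Half-life 10.8 h → k = ln 2 / 10.8 = 0.06418 h⁻¹ = 1.540 d⁻¹.
After decay, C = 63.29 × e^(−kt) = 63.29 × 0.4195 = 26.55 mg/L.
At the second outfall, C = (4989·26.55 + 94.30·467.0) / (4989 + 94.30) = 34.72 mg/L.

34.7 mg/L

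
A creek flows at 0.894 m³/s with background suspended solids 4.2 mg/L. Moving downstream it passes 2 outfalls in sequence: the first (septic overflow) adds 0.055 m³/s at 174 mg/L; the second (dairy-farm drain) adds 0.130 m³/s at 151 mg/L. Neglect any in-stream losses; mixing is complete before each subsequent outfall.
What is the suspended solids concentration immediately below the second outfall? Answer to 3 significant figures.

30.5 mg/L

Below outfall 1: Q → 0.9490 m³/s, C = (0.8940·4.200 + 0.05500·174.0)/0.9490 = 14.04 mg/L.
Below outfall 2: Q → 1.079 m³/s, C = (0.9490·14.04 + 0.1300·151.0)/1.079 = 30.54 mg/L.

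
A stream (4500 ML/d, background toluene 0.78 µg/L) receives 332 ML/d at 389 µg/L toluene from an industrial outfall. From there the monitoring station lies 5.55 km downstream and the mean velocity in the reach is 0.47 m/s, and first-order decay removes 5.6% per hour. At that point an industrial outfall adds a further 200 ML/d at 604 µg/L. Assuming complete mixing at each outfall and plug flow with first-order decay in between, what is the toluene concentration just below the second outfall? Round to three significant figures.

Mass balance: C = (4500·0.7800 + 332.0·389.0) / 4832 = 132700/4832 = 27.45 µg/L; combined flow 4832 ML/d.
Travel time t = 5.55·1000 / 0.47 = 11810 s = 3.280 h.
5.6%/h lost → k = −ln(1 − 0.056) = 0.05763 h⁻¹.
Applying C = C₀e^(−kt): 27.45 × 0.8278 = 22.73 µg/L.
At the second outfall, C = (4832·22.73 + 200.0·604.0) / (4832 + 200.0) = 45.83 µg/L.

45.8 µg/L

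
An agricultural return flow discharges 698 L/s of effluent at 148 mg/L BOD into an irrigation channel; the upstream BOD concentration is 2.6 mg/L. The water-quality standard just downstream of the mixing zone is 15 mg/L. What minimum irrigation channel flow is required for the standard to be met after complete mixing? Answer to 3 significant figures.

7490 L/s

Set C_mix = 15: (Q·2.600 + 698.0·148.0) / (Q + 698.0) = 15
→ Q = 698.0·(148.0 − 15)/(15 − 2.600) = 7487 L/s.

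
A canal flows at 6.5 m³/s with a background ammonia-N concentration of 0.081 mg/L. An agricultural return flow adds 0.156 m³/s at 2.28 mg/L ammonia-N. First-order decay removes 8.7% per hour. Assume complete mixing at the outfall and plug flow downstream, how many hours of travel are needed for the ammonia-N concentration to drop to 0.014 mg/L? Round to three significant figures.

24.7 h

Conservation of mass: C = (6.500·0.08100 + 0.1560·2.280) / 6.656 = 0.8822/6.656 = 0.1325 mg/L.
8.7%/h lost → k = −ln(1 − 0.087) = 0.09102 h⁻¹.
0.1325·exp(−k·t) = 0.014 → t = ln(0.1325/0.014)/k = 88910 s = 24.70 h.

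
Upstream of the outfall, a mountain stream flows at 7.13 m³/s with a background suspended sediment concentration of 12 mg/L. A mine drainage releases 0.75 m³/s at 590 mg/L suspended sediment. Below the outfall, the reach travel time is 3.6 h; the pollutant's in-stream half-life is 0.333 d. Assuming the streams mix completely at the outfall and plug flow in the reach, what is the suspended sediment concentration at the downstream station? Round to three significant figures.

49.0 mg/L

Flow-weighted average: C = (7.130·12.00 + 0.7500·590.0) / 7.880 = 528.1/7.880 = 67.01 mg/L.
Half-life 0.333 d → k = ln 2 / 0.333 = 2.082 d⁻¹.
Decay over the reach: 67.01·exp(−kt) = 67.01·0.7318 = 49.04 mg/L.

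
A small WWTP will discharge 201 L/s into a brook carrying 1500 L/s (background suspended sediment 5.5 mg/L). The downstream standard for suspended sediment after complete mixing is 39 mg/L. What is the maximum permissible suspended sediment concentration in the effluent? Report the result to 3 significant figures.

At the limit, (Qr·Cr + Qe·Cₑ)/(Qr + Qe) = 39:
Cₑ = (1701·39 − 1500·5.500) / 201.0 = 289.0 mg/L.

289 mg/L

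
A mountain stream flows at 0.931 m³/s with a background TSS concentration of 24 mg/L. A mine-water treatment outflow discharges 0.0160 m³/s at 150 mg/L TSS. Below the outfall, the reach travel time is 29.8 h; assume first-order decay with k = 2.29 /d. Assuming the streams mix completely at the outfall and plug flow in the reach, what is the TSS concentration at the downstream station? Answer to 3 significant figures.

1.52 mg/L

After mixing, C = (0.9310·24.00 + 0.01600·150.0) / 0.9470 = 24.74/0.9470 = 26.13 mg/L.
Applying C = C₀e^(−kt): 26.13 × 0.05823 = 1.521 mg/L.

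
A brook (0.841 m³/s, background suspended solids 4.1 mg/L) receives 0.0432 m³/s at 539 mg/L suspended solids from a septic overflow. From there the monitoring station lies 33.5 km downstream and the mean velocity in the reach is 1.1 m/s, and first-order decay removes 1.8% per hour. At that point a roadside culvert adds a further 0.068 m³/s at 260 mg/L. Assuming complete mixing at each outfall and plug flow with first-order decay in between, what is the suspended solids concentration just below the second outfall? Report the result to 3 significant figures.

Conservation of mass: C = (0.8410·4.100 + 0.04320·539.0) / 0.8842 = 26.73/0.8842 = 30.23 mg/L; combined flow 0.8842 m³/s.
Travel time t = 33.5·1000 / 1.1 = 30450 s = 8.460 h.
1.8%/h lost → k = −ln(1 − 0.018) = 0.01816 h⁻¹.
Applying C = C₀e^(−kt): 30.23 × 0.8576 = 25.93 mg/L.
At the second outfall, C = (0.8842·25.93 + 0.06800·260.0) / (0.8842 + 0.06800) = 42.64 mg/L.

42.6 mg/L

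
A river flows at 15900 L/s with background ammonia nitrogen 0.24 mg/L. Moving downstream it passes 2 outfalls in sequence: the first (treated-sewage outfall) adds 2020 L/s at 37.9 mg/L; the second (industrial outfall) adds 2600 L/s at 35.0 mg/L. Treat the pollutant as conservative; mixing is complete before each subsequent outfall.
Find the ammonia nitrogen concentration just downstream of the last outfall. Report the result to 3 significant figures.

8.35 mg/L

Outfall 1: combined Q = 17920 L/s; C = (15900·0.2400 + 2020·37.90)/17920 = 4.485 mg/L.
Outfall 2: combined Q = 20520 L/s; C = (17920·4.485 + 2600·35.00)/20520 = 8.352 mg/L.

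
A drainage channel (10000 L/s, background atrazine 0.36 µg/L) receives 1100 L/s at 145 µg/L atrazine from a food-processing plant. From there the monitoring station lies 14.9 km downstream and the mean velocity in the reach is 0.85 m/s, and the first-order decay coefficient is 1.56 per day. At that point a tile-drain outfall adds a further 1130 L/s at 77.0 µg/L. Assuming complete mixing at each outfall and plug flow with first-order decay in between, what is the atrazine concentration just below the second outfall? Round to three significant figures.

16.8 µg/L

Flow-weighted average: C = (10000·0.3600 + 1100·145.0) / 11100 = 163100/11100 = 14.69 µg/L; combined flow 11100 L/s.
Travel time t = 14.9·1000 / 0.85 = 17530 s = 4.869 h.
After decay, C = 14.69 × e^(−kt) = 14.69 × 0.7287 = 10.71 µg/L.
At the second outfall, C = (11100·10.71 + 1130·77.00) / (11100 + 1130) = 16.83 µg/L.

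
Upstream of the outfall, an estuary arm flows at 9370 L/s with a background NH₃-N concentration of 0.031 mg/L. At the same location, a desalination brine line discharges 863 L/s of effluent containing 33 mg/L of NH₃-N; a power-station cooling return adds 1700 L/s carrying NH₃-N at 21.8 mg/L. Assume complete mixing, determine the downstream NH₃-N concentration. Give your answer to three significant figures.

5.52 mg/L

Conservation of mass: C = (9370·0.03100 + 863.0·33.00 + 1700·21.80) / 11930 = 65830/11930 = 5.517 mg/L.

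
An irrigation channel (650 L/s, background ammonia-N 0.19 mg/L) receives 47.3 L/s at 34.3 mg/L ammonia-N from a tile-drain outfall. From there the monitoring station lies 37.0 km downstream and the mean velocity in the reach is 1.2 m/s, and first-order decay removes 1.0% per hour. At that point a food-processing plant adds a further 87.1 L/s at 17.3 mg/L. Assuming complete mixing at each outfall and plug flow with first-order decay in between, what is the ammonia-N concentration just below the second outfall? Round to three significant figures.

After mixing, C = (650.0·0.1900 + 47.30·34.30) / 697.3 = 1746/697.3 = 2.504 mg/L; combined flow 697.3 L/s.
Travel time t = 37.0·1000 / 1.2 = 30830 s = 8.565 h.
1.0%/h lost → k = −ln(1 − 0.01) = 0.01005 h⁻¹.
After decay, C = 2.504 × e^(−kt) = 2.504 × 0.9175 = 2.297 mg/L.
Second outfall: C = (697.3·2.297 + 87.10·17.30)/784.4 = 3.963 mg/L.

3.96 mg/L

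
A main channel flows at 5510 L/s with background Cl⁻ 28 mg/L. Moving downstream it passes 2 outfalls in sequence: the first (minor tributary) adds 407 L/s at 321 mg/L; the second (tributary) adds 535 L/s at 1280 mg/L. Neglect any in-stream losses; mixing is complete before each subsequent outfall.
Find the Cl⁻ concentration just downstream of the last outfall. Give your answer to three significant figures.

150 mg/L

Below outfall 1: Q → 5917 L/s, C = (5510·28.00 + 407.0·321.0)/5917 = 48.15 mg/L.
Below outfall 2: Q → 6452 L/s, C = (5917·48.15 + 535.0·1280)/6452 = 150.3 mg/L.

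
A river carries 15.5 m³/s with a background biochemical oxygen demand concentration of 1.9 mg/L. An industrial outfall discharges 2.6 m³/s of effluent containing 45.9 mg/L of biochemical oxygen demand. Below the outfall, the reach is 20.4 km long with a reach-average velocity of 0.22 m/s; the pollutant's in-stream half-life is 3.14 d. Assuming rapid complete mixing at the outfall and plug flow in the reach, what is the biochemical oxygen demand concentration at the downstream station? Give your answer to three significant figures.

6.49 mg/L

Flow-weighted average: C = (15.50·1.900 + 2.600·45.90) / 18.10 = 148.8/18.10 = 8.220 mg/L.
Travel time t = 20.4·1000 / 0.22 = 92730 s = 25.76 h.
Half-life 3.14 d → k = ln 2 / 3.14 = 0.2207 d⁻¹.
After decay, C = 8.220 × e^(−kt) = 8.220 × 0.7891 = 6.486 mg/L.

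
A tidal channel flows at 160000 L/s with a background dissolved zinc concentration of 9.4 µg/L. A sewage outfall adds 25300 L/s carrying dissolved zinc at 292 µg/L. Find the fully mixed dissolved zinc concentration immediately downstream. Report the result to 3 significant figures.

Mixed concentration C = ΣQC/ΣQ = (160000·9.400 + 25300·292.0) / 185300 = 8892000/185300 = 47.98 µg/L.

48.0 µg/L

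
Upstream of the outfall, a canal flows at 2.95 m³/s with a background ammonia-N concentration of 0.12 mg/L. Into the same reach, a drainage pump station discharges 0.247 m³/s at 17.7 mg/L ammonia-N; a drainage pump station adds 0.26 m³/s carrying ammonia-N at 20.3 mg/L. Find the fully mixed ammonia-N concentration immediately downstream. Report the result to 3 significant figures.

2.89 mg/L

Mixed concentration C = ΣQC/ΣQ = (2.950·0.1200 + 0.2470·17.70 + 0.2600·20.30) / 3.457 = 10.00/3.457 = 2.894 mg/L.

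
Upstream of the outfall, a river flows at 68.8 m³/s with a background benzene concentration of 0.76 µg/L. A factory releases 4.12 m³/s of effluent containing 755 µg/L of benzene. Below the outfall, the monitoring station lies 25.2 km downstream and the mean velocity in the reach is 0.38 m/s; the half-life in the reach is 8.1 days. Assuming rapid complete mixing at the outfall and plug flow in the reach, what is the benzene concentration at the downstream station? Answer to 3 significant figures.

After mixing, C = (68.80·0.7600 + 4.120·755.0) / 72.92 = 3163/72.92 = 43.37 µg/L.
Travel time t = 25.2·1000 / 0.38 = 66320 s = 18.42 h.
Half-life 8.1 d → k = ln 2 / 8.1 = 0.08557 d⁻¹.
First-order decay: C = 43.37·exp(−k·t) = 43.37·0.9364 = 40.62 µg/L.

40.6 µg/L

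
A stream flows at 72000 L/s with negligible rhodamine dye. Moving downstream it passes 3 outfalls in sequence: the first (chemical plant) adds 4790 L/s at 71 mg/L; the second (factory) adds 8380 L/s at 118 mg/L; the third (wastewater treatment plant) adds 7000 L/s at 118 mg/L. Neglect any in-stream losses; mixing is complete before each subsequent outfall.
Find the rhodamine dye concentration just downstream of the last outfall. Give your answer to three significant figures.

Outfall 1: combined Q = 76790 L/s; C = (72000·0 + 4790·71.00)/76790 = 4.429 mg/L.
Outfall 2: combined Q = 85170 L/s; C = (76790·4.429 + 8380·118.0)/85170 = 15.60 mg/L.
Outfall 3: combined Q = 92170 L/s; C = (85170·15.60 + 7000·118.0)/92170 = 23.38 mg/L.

23.4 mg/L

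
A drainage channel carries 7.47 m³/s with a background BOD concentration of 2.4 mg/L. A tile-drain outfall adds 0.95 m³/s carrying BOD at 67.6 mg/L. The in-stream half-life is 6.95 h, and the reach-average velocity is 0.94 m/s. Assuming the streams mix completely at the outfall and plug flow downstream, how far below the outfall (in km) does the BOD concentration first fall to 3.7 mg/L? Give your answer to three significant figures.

32.9 km

Flow-weighted average: C = (7.470·2.400 + 0.9500·67.60) / 8.420 = 82.15/8.420 = 9.756 mg/L.
Half-life 6.95 h → k = ln 2 / 6.95 = 0.09973 h⁻¹ = 2.394 d⁻¹.
Set 9.756·exp(−k·t) = 3.7 → t = ln(9.756/3.7)/k = 35000 s = 9.722 h.
Distance = v·t = 0.94·35000 = 32900 m = 32.90 km.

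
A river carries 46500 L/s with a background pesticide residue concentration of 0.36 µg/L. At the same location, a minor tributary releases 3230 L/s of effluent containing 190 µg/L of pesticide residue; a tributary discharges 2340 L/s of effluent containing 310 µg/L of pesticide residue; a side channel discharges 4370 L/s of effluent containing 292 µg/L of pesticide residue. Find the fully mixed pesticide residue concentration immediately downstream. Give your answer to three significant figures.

46.6 µg/L

Mixed concentration C = ΣQC/ΣQ = (46500·0.3600 + 3230·190.0 + 2340·310.0 + 4370·292.0) / 56440 = 2632000/56440 = 46.63 µg/L.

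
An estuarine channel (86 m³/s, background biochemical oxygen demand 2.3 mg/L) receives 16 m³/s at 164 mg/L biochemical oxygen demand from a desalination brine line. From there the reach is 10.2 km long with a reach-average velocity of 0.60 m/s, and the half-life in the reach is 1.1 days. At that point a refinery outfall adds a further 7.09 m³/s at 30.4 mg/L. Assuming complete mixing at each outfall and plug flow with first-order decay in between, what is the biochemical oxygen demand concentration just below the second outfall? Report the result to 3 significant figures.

After mixing, C = (86.00·2.300 + 16.00·164.0) / 102.0 = 2822/102.0 = 27.66 mg/L; combined flow 102.0 m³/s.
Travel time t = 10.2·1000 / 0.60 = 17000 s = 4.722 h.
Half-life 1.1 d → k = ln 2 / 1.1 = 0.6301 d⁻¹.
First-order decay: C = 27.66·exp(−k·t) = 27.66·0.8834 = 24.44 mg/L.
At the second outfall, C = (102.0·24.44 + 7.090·30.40) / (102.0 + 7.090) = 24.83 mg/L.

24.8 mg/L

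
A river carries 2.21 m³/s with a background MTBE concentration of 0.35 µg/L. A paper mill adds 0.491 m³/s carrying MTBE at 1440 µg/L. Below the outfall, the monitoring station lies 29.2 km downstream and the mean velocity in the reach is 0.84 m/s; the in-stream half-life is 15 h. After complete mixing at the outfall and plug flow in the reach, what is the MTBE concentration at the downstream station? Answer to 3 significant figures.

After mixing, C = (2.210·0.3500 + 0.4910·1440) / 2.701 = 707.8/2.701 = 262.1 µg/L.
Travel time t = 29.2·1000 / 0.84 = 34760 s = 9.656 h.
Half-life 15 h → k = ln 2 / 15 = 0.04621 h⁻¹ = 1.109 d⁻¹.
First-order decay: C = 262.1·exp(−k·t) = 262.1·0.6401 = 167.7 µg/L.

168 µg/L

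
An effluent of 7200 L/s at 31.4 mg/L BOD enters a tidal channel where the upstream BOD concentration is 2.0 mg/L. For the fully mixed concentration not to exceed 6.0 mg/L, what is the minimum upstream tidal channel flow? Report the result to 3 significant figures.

Set C_mix = 6.0: (Q·2.000 + 7200·31.40) / (Q + 7200) = 6.0
→ Q = 7200·(31.40 − 6.0)/(6.0 − 2.000) = 45720 L/s.

45700 L/s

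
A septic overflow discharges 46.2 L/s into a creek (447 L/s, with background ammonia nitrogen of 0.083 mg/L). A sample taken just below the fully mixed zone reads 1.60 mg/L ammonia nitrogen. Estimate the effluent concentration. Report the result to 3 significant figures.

16.3 mg/L

Mass balance: 447.0·0.08300 + 46.20·Cₑ = 493.2·1.600
→ Cₑ = (493.2·1.600 − 447.0·0.08300) / 46.20 = 16.28 mg/L.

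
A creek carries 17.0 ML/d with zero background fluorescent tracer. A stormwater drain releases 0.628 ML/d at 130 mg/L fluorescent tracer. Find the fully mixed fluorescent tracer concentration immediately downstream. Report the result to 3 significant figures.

Conservation of mass: C = (17.00·0 + 0.6280·130.0) / 17.63 = 81.64/17.63 = 4.631 mg/L.

4.63 mg/L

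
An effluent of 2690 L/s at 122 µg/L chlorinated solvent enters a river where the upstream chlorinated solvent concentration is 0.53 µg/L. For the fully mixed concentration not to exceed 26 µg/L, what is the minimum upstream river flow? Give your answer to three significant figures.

10100 L/s

Set C_mix = 26: (Q·0.5300 + 2690·122.0) / (Q + 2690) = 26
→ Q = 2690·(122.0 − 26)/(26 − 0.5300) = 10140 L/s.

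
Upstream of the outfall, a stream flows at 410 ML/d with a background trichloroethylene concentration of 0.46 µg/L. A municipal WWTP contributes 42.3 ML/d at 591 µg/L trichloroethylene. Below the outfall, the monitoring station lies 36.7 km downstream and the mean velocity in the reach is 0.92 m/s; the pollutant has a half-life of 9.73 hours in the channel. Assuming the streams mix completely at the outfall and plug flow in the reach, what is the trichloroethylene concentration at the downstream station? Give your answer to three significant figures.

25.3 µg/L

After mixing, C = (410.0·0.4600 + 42.30·591.0) / 452.3 = 25190/452.3 = 55.69 µg/L.
Travel time t = 36.7·1000 / 0.92 = 39890 s = 11.08 h.
Half-life 9.73 h → k = ln 2 / 9.73 = 0.07124 h⁻¹ = 1.710 d⁻¹.
After decay, C = 55.69 × e^(−kt) = 55.69 × 0.4541 = 25.29 µg/L.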